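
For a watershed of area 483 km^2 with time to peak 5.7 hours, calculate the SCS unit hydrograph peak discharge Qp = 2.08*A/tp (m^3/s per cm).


SCS formula: Qp = 2.08 * A / tp.
Qp = 2.08 * 483 / 5.7
   = 1004.64 / 5.7
   = 176.25 m^3/s per cm.

176.25


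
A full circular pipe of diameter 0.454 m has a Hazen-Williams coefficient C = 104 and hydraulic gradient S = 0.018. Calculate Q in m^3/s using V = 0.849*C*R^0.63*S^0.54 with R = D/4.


For a full circular pipe, R = D/4 = 0.454/4 = 0.1135 m.
V = 0.849 * 104 * 0.1135^0.63 * 0.018^0.54
  = 0.849 * 104 * 0.253891 * 0.114248
  = 2.5612 m/s.
Pipe area A = pi*D^2/4 = pi*0.454^2/4 = 0.1619 m^2.
Q = A * V = 0.1619 * 2.5612 = 0.4146 m^3/s.

0.4146


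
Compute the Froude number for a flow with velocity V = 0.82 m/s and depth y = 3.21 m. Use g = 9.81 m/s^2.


The Froude number is defined as Fr = V / sqrt(g*y).
g*y = 9.81 * 3.21 = 31.4901.
sqrt(g*y) = sqrt(31.4901) = 5.6116.
Fr = 0.82 / 5.6116 = 0.1461.

0.1461


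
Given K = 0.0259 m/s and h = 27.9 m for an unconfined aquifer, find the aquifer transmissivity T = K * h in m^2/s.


Transmissivity is defined as T = K * h.
T = 0.0259 * 27.9
  = 0.7226 m^2/s.

0.7226


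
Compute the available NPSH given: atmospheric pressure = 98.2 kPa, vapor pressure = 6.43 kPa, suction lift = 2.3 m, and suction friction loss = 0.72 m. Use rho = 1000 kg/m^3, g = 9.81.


NPSHa = p_atm/(rho*g) - z_s - hf_s - p_vap/(rho*g).
p_atm/(rho*g) = 98.2*1000 / (1000*9.81) = 10.01 m.
p_vap/(rho*g) = 6.43*1000 / (1000*9.81) = 0.655 m.
NPSHa = 10.01 - 2.3 - 0.72 - 0.655
      = 6.33 m.

6.33


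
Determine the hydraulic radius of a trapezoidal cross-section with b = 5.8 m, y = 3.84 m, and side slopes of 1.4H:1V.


For a trapezoidal section with side slope z:
A = (b + z*y)*y = (5.8 + 1.4*3.84)*3.84 = 42.916 m^2.
P = b + 2*y*sqrt(1 + z^2) = 5.8 + 2*3.84*sqrt(1 + 1.4^2) = 19.013 m.
R = A/P = 42.916 / 19.013 = 2.2572 m.

2.2572


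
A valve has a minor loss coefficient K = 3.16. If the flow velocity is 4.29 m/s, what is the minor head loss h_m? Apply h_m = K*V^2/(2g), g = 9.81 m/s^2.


Minor loss formula: h_m = K * V^2/(2g).
V^2 = 4.29^2 = 18.4041.
V^2/(2g) = 18.4041 / 19.62 = 0.938 m.
h_m = 3.16 * 0.938 = 2.9642 m.

2.9642


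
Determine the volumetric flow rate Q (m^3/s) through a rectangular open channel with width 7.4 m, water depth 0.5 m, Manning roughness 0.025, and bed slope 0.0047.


For a rectangular channel, the cross-sectional area A = b * y = 7.4 * 0.5 = 3.7 m^2.
The wetted perimeter P = b + 2y = 7.4 + 2*0.5 = 8.4 m.
Hydraulic radius R = A/P = 3.7/8.4 = 0.4405 m.
Velocity V = (1/n)*R^(2/3)*S^(1/2) = (1/0.025)*0.4405^(2/3)*0.0047^(1/2) = 1.5875 m/s.
Discharge Q = A * V = 3.7 * 1.5875 = 5.874 m^3/s.

5.874


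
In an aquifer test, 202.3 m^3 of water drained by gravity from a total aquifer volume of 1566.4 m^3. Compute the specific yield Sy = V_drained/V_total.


Specific yield Sy = Volume drained / Total volume.
Sy = 202.3 / 1566.4
   = 0.1291.

0.1291


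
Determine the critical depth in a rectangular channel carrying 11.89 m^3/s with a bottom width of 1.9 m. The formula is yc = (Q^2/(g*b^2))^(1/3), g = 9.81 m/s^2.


Using yc = (Q^2 / (g * b^2))^(1/3):
Q^2 = 11.89^2 = 141.37.
g * b^2 = 9.81 * 1.9^2 = 9.81 * 3.61 = 35.41.
Q^2 / (g*b^2) = 141.37 / 35.41 = 3.9924.
yc = 3.9924^(1/3) = 1.5863 m.

1.5863


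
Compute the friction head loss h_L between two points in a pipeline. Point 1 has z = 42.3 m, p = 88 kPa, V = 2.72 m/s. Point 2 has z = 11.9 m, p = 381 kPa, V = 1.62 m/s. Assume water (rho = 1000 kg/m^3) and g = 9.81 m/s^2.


Total head at each section: H = z + p/(rho*g) + V^2/(2g).
H1 = 42.3 + 88*1000/(1000*9.81) + 2.72^2/(2*9.81)
   = 42.3 + 8.97 + 0.3771
   = 51.648 m.
H2 = 11.9 + 381*1000/(1000*9.81) + 1.62^2/(2*9.81)
   = 11.9 + 38.838 + 0.1338
   = 50.872 m.
h_L = H1 - H2 = 51.648 - 50.872 = 0.776 m.

0.776


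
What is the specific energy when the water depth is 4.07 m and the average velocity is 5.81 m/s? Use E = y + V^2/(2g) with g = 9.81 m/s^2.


Specific energy E = y + V^2/(2g).
Velocity head = V^2/(2g) = 5.81^2 / (2*9.81) = 33.7561 / 19.62 = 1.7205 m.
E = 4.07 + 1.7205 = 5.7905 m.

5.7905


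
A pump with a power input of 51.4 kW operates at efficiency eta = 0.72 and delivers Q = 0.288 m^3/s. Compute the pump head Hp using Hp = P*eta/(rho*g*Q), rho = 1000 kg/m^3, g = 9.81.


Pump head formula: Hp = P * eta / (rho * g * Q).
Numerator: P * eta = 51.4 * 1000 * 0.72 = 37008.0 W.
Denominator: rho * g * Q = 1000 * 9.81 * 0.288 = 2825.28.
Hp = 37008.0 / 2825.28 = 13.1 m.

13.1


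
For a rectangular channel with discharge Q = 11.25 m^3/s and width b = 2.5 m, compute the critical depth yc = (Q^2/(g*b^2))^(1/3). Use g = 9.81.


Using yc = (Q^2 / (g * b^2))^(1/3):
Q^2 = 11.25^2 = 126.56.
g * b^2 = 9.81 * 2.5^2 = 9.81 * 6.25 = 61.31.
Q^2 / (g*b^2) = 126.56 / 61.31 = 2.0643.
yc = 2.0643^(1/3) = 1.2733 m.

1.2733


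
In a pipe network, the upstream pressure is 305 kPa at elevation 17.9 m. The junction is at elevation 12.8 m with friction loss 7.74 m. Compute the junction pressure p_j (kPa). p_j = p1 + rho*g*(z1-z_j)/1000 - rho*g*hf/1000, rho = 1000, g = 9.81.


Junction pressure: p_j = p1 + rho*g*(z1 - z_j)/1000 - rho*g*hf/1000.
Elevation term = 1000*9.81*(17.9 - 12.8)/1000 = 50.031 kPa.
Friction term = 1000*9.81*7.74/1000 = 75.929 kPa.
p_j = 305 + 50.031 - 75.929 = 279.1 kPa.

279.1


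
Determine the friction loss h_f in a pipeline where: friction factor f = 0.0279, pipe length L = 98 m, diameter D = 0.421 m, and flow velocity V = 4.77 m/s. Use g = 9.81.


Darcy-Weisbach equation: h_f = f * (L/D) * V^2/(2g).
f * L/D = 0.0279 * 98/0.421 = 6.4945.
V^2/(2g) = 4.77^2 / (2*9.81) = 22.7529 / 19.62 = 1.1597 m.
h_f = 6.4945 * 1.1597 = 7.532 m.

7.532


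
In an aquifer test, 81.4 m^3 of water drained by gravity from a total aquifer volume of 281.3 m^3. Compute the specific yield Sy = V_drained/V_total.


Specific yield Sy = Volume drained / Total volume.
Sy = 81.4 / 281.3
   = 0.2894.

0.2894


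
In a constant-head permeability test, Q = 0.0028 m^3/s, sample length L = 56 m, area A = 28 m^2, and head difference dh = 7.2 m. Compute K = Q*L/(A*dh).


From K = Q*L / (A*dh):
Numerator: Q*L = 0.0028 * 56 = 0.1568.
Denominator: A*dh = 28 * 7.2 = 201.6.
K = 0.1568 / 201.6 = 0.000778 m/s.

0.000778


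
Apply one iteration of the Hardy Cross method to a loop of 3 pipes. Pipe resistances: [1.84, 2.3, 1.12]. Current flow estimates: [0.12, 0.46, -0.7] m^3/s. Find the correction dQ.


Numerator terms (r*Q*|Q|): 1.84*0.12*|0.12| = 0.0265; 2.3*0.46*|0.46| = 0.4867; 1.12*-0.7*|-0.7| = -0.5488.
Sum of numerator = -0.0356.
Denominator terms (r*|Q|): 1.84*|0.12| = 0.2208; 2.3*|0.46| = 1.058; 1.12*|-0.7| = 0.784.
2 * sum of denominator = 2 * 2.0628 = 4.1256.
dQ = --0.0356 / 4.1256 = 0.0086 m^3/s.

0.0086


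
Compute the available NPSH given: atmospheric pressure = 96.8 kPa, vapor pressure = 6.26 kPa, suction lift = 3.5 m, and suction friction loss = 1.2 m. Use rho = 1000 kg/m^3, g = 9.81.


NPSHa = p_atm/(rho*g) - z_s - hf_s - p_vap/(rho*g).
p_atm/(rho*g) = 96.8*1000 / (1000*9.81) = 9.867 m.
p_vap/(rho*g) = 6.26*1000 / (1000*9.81) = 0.638 m.
NPSHa = 9.867 - 3.5 - 1.2 - 0.638
      = 4.53 m.

4.53


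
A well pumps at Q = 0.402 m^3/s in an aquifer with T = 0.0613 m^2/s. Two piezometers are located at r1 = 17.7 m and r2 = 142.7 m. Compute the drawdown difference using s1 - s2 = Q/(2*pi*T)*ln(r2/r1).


Thiem equation: s1 - s2 = Q/(2*pi*T) * ln(r2/r1).
ln(r2/r1) = ln(142.7/17.7) = 2.0872.
Q/(2*pi*T) = 0.402 / (2*pi*0.0613) = 0.402 / 0.3852 = 1.0437.
s1 - s2 = 1.0437 * 2.0872 = 2.1784 m.

2.1784


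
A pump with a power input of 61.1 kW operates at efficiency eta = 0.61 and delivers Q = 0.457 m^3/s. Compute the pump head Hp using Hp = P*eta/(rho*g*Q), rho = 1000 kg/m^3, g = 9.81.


Pump head formula: Hp = P * eta / (rho * g * Q).
Numerator: P * eta = 61.1 * 1000 * 0.61 = 37271.0 W.
Denominator: rho * g * Q = 1000 * 9.81 * 0.457 = 4483.17.
Hp = 37271.0 / 4483.17 = 8.31 m.

8.31


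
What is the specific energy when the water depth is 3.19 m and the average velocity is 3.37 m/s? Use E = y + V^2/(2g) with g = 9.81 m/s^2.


Specific energy E = y + V^2/(2g).
Velocity head = V^2/(2g) = 3.37^2 / (2*9.81) = 11.3569 / 19.62 = 0.5788 m.
E = 3.19 + 0.5788 = 3.7688 m.

3.7688


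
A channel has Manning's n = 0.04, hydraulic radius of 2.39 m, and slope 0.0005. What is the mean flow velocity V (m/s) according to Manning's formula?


Manning's equation gives V = (1/n) * R^(2/3) * S^(1/2).
First, compute R^(2/3) = 2.39^(2/3) = 1.7876.
Next, S^(1/2) = 0.0005^(1/2) = 0.022361.
Then 1/n = 1/0.04 = 25.0.
V = 25.0 * 1.7876 * 0.022361 = 0.9993 m/s.

0.9993


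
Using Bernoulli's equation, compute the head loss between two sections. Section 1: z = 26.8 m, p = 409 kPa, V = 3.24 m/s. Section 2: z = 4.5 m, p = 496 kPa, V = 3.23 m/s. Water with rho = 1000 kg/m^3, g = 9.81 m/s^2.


Total head at each section: H = z + p/(rho*g) + V^2/(2g).
H1 = 26.8 + 409*1000/(1000*9.81) + 3.24^2/(2*9.81)
   = 26.8 + 41.692 + 0.535
   = 69.027 m.
H2 = 4.5 + 496*1000/(1000*9.81) + 3.23^2/(2*9.81)
   = 4.5 + 50.561 + 0.5317
   = 55.592 m.
h_L = H1 - H2 = 69.027 - 55.592 = 13.435 m.

13.435


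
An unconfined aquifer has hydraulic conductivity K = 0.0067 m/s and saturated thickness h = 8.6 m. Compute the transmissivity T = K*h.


Transmissivity is defined as T = K * h.
T = 0.0067 * 8.6
  = 0.0576 m^2/s.

0.0576


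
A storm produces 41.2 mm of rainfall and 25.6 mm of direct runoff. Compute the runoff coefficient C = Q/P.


The runoff coefficient C = runoff depth / rainfall depth.
C = 25.6 / 41.2
  = 0.6214.

0.6214


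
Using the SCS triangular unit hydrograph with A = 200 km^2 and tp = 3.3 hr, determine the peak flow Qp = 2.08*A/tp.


SCS formula: Qp = 2.08 * A / tp.
Qp = 2.08 * 200 / 3.3
   = 416.0 / 3.3
   = 126.06 m^3/s per cm.

126.06


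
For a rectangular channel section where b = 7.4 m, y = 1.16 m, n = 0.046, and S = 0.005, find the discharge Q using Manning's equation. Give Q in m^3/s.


For a rectangular channel, the cross-sectional area A = b * y = 7.4 * 1.16 = 8.58 m^2.
The wetted perimeter P = b + 2y = 7.4 + 2*1.16 = 9.72 m.
Hydraulic radius R = A/P = 8.58/9.72 = 0.8831 m.
Velocity V = (1/n)*R^(2/3)*S^(1/2) = (1/0.046)*0.8831^(2/3)*0.005^(1/2) = 1.415 m/s.
Discharge Q = A * V = 8.58 * 1.415 = 12.146 m^3/s.

12.146


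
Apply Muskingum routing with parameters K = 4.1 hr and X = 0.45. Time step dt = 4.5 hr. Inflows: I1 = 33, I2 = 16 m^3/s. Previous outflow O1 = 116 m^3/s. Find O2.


Muskingum coefficients:
denom = 2*K*(1-X) + dt = 2*4.1*(1-0.45) + 4.5 = 9.01.
C0 = (dt - 2*K*X)/denom = (4.5 - 2*4.1*0.45)/9.01 = 0.0899.
C1 = (dt + 2*K*X)/denom = (4.5 + 2*4.1*0.45)/9.01 = 0.909.
C2 = (2*K*(1-X) - dt)/denom = 0.0011.
O2 = C0*I2 + C1*I1 + C2*O1
   = 0.0899*16 + 0.909*33 + 0.0011*116
   = 31.56 m^3/s.

31.56


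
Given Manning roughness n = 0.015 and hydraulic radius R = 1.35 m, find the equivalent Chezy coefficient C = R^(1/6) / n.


The Chezy coefficient relates to Manning's n through C = R^(1/6) / n.
R^(1/6) = 1.35^(1/6) = 1.051289.
C = 1.051289 / 0.015 = 70.09 m^(1/2)/s.

70.09


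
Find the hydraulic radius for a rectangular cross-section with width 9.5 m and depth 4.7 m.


For a rectangular section:
Flow area A = b * y = 9.5 * 4.7 = 44.65 m^2.
Wetted perimeter P = b + 2y = 9.5 + 2*4.7 = 18.9 m.
Hydraulic radius R = A/P = 44.65 / 18.9 = 2.3624 m.

2.3624


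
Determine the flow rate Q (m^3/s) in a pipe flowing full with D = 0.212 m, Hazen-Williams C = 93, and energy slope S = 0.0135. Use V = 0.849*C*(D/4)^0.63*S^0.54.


For a full circular pipe, R = D/4 = 0.212/4 = 0.053 m.
V = 0.849 * 93 * 0.053^0.63 * 0.0135^0.54
  = 0.849 * 93 * 0.157143 * 0.097809
  = 1.2136 m/s.
Pipe area A = pi*D^2/4 = pi*0.212^2/4 = 0.0353 m^2.
Q = A * V = 0.0353 * 1.2136 = 0.0428 m^3/s.

0.0428


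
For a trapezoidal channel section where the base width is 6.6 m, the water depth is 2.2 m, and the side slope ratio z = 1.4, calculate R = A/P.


For a trapezoidal section with side slope z:
A = (b + z*y)*y = (6.6 + 1.4*2.2)*2.2 = 21.296 m^2.
P = b + 2*y*sqrt(1 + z^2) = 6.6 + 2*2.2*sqrt(1 + 1.4^2) = 14.17 m.
R = A/P = 21.296 / 14.17 = 1.5029 m.

1.5029


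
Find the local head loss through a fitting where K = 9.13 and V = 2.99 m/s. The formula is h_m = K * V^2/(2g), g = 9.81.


Minor loss formula: h_m = K * V^2/(2g).
V^2 = 2.99^2 = 8.9401.
V^2/(2g) = 8.9401 / 19.62 = 0.4557 m.
h_m = 9.13 * 0.4557 = 4.1602 m.

4.1602


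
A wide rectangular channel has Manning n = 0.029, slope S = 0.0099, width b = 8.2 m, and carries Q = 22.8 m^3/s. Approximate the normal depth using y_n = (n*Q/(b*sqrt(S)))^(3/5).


We use the wide-channel approximation y_n = (n*Q/(b*sqrt(S)))^(3/5).
sqrt(S) = sqrt(0.0099) = 0.099499.
Numerator: n*Q = 0.029 * 22.8 = 0.6612.
Denominator: b*sqrt(S) = 8.2 * 0.099499 = 0.815892.
arg = 0.8104.
y_n = 0.8104^(3/5) = 0.8815 m.

0.8815


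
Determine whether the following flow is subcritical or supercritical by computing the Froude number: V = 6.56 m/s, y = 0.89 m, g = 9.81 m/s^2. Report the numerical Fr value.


The Froude number is defined as Fr = V / sqrt(g*y).
g*y = 9.81 * 0.89 = 8.7309.
sqrt(g*y) = sqrt(8.7309) = 2.9548.
Fr = 6.56 / 2.9548 = 2.2201.
Since Fr > 1, the flow is supercritical.

2.2201


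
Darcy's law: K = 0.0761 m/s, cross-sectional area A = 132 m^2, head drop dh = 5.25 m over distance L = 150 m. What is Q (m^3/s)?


Darcy's law: Q = K * A * i, where i = dh/L.
Hydraulic gradient i = 5.25 / 150 = 0.035.
Q = 0.0761 * 132 * 0.035
  = 0.3516 m^3/s.

0.3516


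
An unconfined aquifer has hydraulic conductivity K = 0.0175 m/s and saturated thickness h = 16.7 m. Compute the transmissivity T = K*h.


Transmissivity is defined as T = K * h.
T = 0.0175 * 16.7
  = 0.2923 m^2/s.

0.2923


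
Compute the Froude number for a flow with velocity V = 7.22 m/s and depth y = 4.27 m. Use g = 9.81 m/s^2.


The Froude number is defined as Fr = V / sqrt(g*y).
g*y = 9.81 * 4.27 = 41.8887.
sqrt(g*y) = sqrt(41.8887) = 6.4721.
Fr = 7.22 / 6.4721 = 1.1155.

1.1155


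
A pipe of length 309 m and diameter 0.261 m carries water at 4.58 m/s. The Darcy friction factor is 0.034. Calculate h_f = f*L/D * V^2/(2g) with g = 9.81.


Darcy-Weisbach equation: h_f = f * (L/D) * V^2/(2g).
f * L/D = 0.034 * 309/0.261 = 40.2529.
V^2/(2g) = 4.58^2 / (2*9.81) = 20.9764 / 19.62 = 1.0691 m.
h_f = 40.2529 * 1.0691 = 43.036 m.

43.036


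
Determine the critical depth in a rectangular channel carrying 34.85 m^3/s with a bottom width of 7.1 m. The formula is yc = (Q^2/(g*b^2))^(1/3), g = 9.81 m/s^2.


Using yc = (Q^2 / (g * b^2))^(1/3):
Q^2 = 34.85^2 = 1214.52.
g * b^2 = 9.81 * 7.1^2 = 9.81 * 50.41 = 494.52.
Q^2 / (g*b^2) = 1214.52 / 494.52 = 2.456.
yc = 2.456^(1/3) = 1.3492 m.

1.3492


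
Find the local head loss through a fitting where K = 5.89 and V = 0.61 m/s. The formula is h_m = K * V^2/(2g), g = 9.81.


Minor loss formula: h_m = K * V^2/(2g).
V^2 = 0.61^2 = 0.3721.
V^2/(2g) = 0.3721 / 19.62 = 0.019 m.
h_m = 5.89 * 0.019 = 0.1117 m.

0.1117


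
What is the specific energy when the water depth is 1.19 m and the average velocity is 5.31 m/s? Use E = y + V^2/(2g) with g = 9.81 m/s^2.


Specific energy E = y + V^2/(2g).
Velocity head = V^2/(2g) = 5.31^2 / (2*9.81) = 28.1961 / 19.62 = 1.4371 m.
E = 1.19 + 1.4371 = 2.6271 m.

2.6271


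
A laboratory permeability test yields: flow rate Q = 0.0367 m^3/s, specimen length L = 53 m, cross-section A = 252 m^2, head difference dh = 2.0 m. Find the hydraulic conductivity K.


From K = Q*L / (A*dh):
Numerator: Q*L = 0.0367 * 53 = 1.9451.
Denominator: A*dh = 252 * 2.0 = 504.0.
K = 1.9451 / 504.0 = 0.003859 m/s.

0.003859


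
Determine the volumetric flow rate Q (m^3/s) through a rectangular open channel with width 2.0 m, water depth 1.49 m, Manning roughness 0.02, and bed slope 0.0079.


For a rectangular channel, the cross-sectional area A = b * y = 2.0 * 1.49 = 2.98 m^2.
The wetted perimeter P = b + 2y = 2.0 + 2*1.49 = 4.98 m.
Hydraulic radius R = A/P = 2.98/4.98 = 0.5984 m.
Velocity V = (1/n)*R^(2/3)*S^(1/2) = (1/0.02)*0.5984^(2/3)*0.0079^(1/2) = 3.1558 m/s.
Discharge Q = A * V = 2.98 * 3.1558 = 9.404 m^3/s.

9.404


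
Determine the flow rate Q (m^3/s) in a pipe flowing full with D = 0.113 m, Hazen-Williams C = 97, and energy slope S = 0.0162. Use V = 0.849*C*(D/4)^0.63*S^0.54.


For a full circular pipe, R = D/4 = 0.113/4 = 0.0283 m.
V = 0.849 * 97 * 0.0283^0.63 * 0.0162^0.54
  = 0.849 * 97 * 0.105716 * 0.107929
  = 0.9396 m/s.
Pipe area A = pi*D^2/4 = pi*0.113^2/4 = 0.01 m^2.
Q = A * V = 0.01 * 0.9396 = 0.0094 m^3/s.

0.0094


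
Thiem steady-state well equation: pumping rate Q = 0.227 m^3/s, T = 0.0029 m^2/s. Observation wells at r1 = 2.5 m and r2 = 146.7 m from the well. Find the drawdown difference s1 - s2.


Thiem equation: s1 - s2 = Q/(2*pi*T) * ln(r2/r1).
ln(r2/r1) = ln(146.7/2.5) = 4.0721.
Q/(2*pi*T) = 0.227 / (2*pi*0.0029) = 0.227 / 0.0182 = 12.458.
s1 - s2 = 12.458 * 4.0721 = 50.7302 m.

50.7302


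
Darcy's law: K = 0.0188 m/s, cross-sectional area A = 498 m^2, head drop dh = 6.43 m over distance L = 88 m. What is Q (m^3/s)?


Darcy's law: Q = K * A * i, where i = dh/L.
Hydraulic gradient i = 6.43 / 88 = 0.073068.
Q = 0.0188 * 498 * 0.073068
  = 0.6841 m^3/s.

0.6841


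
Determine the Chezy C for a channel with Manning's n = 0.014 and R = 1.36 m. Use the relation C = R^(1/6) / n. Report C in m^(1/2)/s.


The Chezy coefficient relates to Manning's n through C = R^(1/6) / n.
R^(1/6) = 1.36^(1/6) = 1.052583.
C = 1.052583 / 0.014 = 75.18 m^(1/2)/s.

75.18


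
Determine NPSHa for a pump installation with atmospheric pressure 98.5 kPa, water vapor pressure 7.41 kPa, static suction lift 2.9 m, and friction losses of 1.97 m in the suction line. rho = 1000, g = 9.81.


NPSHa = p_atm/(rho*g) - z_s - hf_s - p_vap/(rho*g).
p_atm/(rho*g) = 98.5*1000 / (1000*9.81) = 10.041 m.
p_vap/(rho*g) = 7.41*1000 / (1000*9.81) = 0.755 m.
NPSHa = 10.041 - 2.9 - 1.97 - 0.755
      = 4.42 m.

4.42


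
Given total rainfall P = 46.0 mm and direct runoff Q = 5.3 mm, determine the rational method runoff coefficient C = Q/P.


The runoff coefficient C = runoff depth / rainfall depth.
C = 5.3 / 46.0
  = 0.1152.

0.1152


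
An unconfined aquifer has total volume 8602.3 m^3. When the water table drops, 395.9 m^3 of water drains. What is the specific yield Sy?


Specific yield Sy = Volume drained / Total volume.
Sy = 395.9 / 8602.3
   = 0.046.

0.046


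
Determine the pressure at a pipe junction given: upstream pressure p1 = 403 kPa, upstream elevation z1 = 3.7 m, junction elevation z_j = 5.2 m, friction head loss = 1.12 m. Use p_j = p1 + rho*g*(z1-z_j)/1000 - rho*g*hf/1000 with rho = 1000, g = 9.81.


Junction pressure: p_j = p1 + rho*g*(z1 - z_j)/1000 - rho*g*hf/1000.
Elevation term = 1000*9.81*(3.7 - 5.2)/1000 = -14.715 kPa.
Friction term = 1000*9.81*1.12/1000 = 10.987 kPa.
p_j = 403 + -14.715 - 10.987 = 377.3 kPa.

377.3


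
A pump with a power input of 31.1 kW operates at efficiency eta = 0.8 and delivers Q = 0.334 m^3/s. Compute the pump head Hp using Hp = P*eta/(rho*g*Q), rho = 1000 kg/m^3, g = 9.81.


Pump head formula: Hp = P * eta / (rho * g * Q).
Numerator: P * eta = 31.1 * 1000 * 0.8 = 24880.0 W.
Denominator: rho * g * Q = 1000 * 9.81 * 0.334 = 3276.54.
Hp = 24880.0 / 3276.54 = 7.59 m.

7.59


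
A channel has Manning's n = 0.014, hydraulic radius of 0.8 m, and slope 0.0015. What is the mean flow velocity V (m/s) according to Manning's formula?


Manning's equation gives V = (1/n) * R^(2/3) * S^(1/2).
First, compute R^(2/3) = 0.8^(2/3) = 0.8618.
Next, S^(1/2) = 0.0015^(1/2) = 0.03873.
Then 1/n = 1/0.014 = 71.43.
V = 71.43 * 0.8618 * 0.03873 = 2.384 m/s.

2.384


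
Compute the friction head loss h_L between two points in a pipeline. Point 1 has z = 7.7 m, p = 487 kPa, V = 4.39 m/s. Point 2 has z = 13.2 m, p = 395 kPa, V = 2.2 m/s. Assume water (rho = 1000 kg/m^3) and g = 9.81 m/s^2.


Total head at each section: H = z + p/(rho*g) + V^2/(2g).
H1 = 7.7 + 487*1000/(1000*9.81) + 4.39^2/(2*9.81)
   = 7.7 + 49.643 + 0.9823
   = 58.325 m.
H2 = 13.2 + 395*1000/(1000*9.81) + 2.2^2/(2*9.81)
   = 13.2 + 40.265 + 0.2467
   = 53.712 m.
h_L = H1 - H2 = 58.325 - 53.712 = 4.614 m.

4.614


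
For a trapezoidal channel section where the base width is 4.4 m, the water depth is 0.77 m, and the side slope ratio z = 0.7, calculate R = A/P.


For a trapezoidal section with side slope z:
A = (b + z*y)*y = (4.4 + 0.7*0.77)*0.77 = 3.803 m^2.
P = b + 2*y*sqrt(1 + z^2) = 4.4 + 2*0.77*sqrt(1 + 0.7^2) = 6.28 m.
R = A/P = 3.803 / 6.28 = 0.6056 m.

0.6056


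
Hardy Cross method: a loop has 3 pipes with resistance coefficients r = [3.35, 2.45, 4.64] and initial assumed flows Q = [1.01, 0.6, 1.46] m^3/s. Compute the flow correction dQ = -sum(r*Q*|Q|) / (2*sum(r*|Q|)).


Numerator terms (r*Q*|Q|): 3.35*1.01*|1.01| = 3.4173; 2.45*0.6*|0.6| = 0.882; 4.64*1.46*|1.46| = 9.8906.
Sum of numerator = 14.19.
Denominator terms (r*|Q|): 3.35*|1.01| = 3.3835; 2.45*|0.6| = 1.47; 4.64*|1.46| = 6.7744.
2 * sum of denominator = 2 * 11.6279 = 23.2558.
dQ = -14.19 / 23.2558 = -0.6102 m^3/s.

-0.6102


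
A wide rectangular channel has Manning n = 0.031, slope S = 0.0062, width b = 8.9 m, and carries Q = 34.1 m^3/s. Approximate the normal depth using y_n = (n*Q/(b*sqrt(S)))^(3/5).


We use the wide-channel approximation y_n = (n*Q/(b*sqrt(S)))^(3/5).
sqrt(S) = sqrt(0.0062) = 0.07874.
Numerator: n*Q = 0.031 * 34.1 = 1.0571.
Denominator: b*sqrt(S) = 8.9 * 0.07874 = 0.700786.
arg = 1.5084.
y_n = 1.5084^(3/5) = 1.2797 m.

1.2797


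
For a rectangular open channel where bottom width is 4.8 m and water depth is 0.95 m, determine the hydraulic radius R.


For a rectangular section:
Flow area A = b * y = 4.8 * 0.95 = 4.56 m^2.
Wetted perimeter P = b + 2y = 4.8 + 2*0.95 = 6.7 m.
Hydraulic radius R = A/P = 4.56 / 6.7 = 0.6806 m.

0.6806


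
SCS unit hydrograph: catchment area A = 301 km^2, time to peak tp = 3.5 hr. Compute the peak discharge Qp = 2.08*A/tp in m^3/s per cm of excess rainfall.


SCS formula: Qp = 2.08 * A / tp.
Qp = 2.08 * 301 / 3.5
   = 626.08 / 3.5
   = 178.88 m^3/s per cm.

178.88


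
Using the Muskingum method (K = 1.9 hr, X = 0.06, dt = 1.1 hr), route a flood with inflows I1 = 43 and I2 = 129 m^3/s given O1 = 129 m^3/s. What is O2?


Muskingum coefficients:
denom = 2*K*(1-X) + dt = 2*1.9*(1-0.06) + 1.1 = 4.672.
C0 = (dt - 2*K*X)/denom = (1.1 - 2*1.9*0.06)/4.672 = 0.1866.
C1 = (dt + 2*K*X)/denom = (1.1 + 2*1.9*0.06)/4.672 = 0.2842.
C2 = (2*K*(1-X) - dt)/denom = 0.5291.
O2 = C0*I2 + C1*I1 + C2*O1
   = 0.1866*129 + 0.2842*43 + 0.5291*129
   = 104.55 m^3/s.

104.55


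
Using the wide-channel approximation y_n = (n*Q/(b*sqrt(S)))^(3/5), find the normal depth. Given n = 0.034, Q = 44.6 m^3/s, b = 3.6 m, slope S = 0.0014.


We use the wide-channel approximation y_n = (n*Q/(b*sqrt(S)))^(3/5).
sqrt(S) = sqrt(0.0014) = 0.037417.
Numerator: n*Q = 0.034 * 44.6 = 1.5164.
Denominator: b*sqrt(S) = 3.6 * 0.037417 = 0.134701.
arg = 11.2576.
y_n = 11.2576^(3/5) = 4.2743 m.

4.2743


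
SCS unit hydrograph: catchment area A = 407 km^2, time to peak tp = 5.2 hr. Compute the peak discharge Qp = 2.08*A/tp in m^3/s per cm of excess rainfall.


SCS formula: Qp = 2.08 * A / tp.
Qp = 2.08 * 407 / 5.2
   = 846.56 / 5.2
   = 162.8 m^3/s per cm.

162.8


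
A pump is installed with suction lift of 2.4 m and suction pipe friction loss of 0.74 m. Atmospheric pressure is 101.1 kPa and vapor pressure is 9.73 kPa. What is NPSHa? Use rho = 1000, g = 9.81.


NPSHa = p_atm/(rho*g) - z_s - hf_s - p_vap/(rho*g).
p_atm/(rho*g) = 101.1*1000 / (1000*9.81) = 10.306 m.
p_vap/(rho*g) = 9.73*1000 / (1000*9.81) = 0.992 m.
NPSHa = 10.306 - 2.4 - 0.74 - 0.992
      = 6.17 m.

6.17


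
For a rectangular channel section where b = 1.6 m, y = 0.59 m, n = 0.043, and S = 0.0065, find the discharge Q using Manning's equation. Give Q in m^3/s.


For a rectangular channel, the cross-sectional area A = b * y = 1.6 * 0.59 = 0.94 m^2.
The wetted perimeter P = b + 2y = 1.6 + 2*0.59 = 2.78 m.
Hydraulic radius R = A/P = 0.94/2.78 = 0.3396 m.
Velocity V = (1/n)*R^(2/3)*S^(1/2) = (1/0.043)*0.3396^(2/3)*0.0065^(1/2) = 0.9126 m/s.
Discharge Q = A * V = 0.94 * 0.9126 = 0.861 m^3/s.

0.861


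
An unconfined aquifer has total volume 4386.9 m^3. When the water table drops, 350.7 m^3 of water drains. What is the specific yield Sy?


Specific yield Sy = Volume drained / Total volume.
Sy = 350.7 / 4386.9
   = 0.0799.

0.0799


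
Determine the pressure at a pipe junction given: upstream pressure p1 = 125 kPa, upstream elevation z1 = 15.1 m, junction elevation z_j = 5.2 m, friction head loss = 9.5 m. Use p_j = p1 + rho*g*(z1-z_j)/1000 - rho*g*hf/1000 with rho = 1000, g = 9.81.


Junction pressure: p_j = p1 + rho*g*(z1 - z_j)/1000 - rho*g*hf/1000.
Elevation term = 1000*9.81*(15.1 - 5.2)/1000 = 97.119 kPa.
Friction term = 1000*9.81*9.5/1000 = 93.195 kPa.
p_j = 125 + 97.119 - 93.195 = 128.92 kPa.

128.92


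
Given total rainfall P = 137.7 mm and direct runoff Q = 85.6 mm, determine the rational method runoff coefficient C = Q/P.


The runoff coefficient C = runoff depth / rainfall depth.
C = 85.6 / 137.7
  = 0.6216.

0.6216


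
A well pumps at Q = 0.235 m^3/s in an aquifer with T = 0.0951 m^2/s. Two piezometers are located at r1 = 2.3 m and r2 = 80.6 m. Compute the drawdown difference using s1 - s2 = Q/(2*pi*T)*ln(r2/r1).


Thiem equation: s1 - s2 = Q/(2*pi*T) * ln(r2/r1).
ln(r2/r1) = ln(80.6/2.3) = 3.5566.
Q/(2*pi*T) = 0.235 / (2*pi*0.0951) = 0.235 / 0.5975 = 0.3933.
s1 - s2 = 0.3933 * 3.5566 = 1.3988 m.

1.3988


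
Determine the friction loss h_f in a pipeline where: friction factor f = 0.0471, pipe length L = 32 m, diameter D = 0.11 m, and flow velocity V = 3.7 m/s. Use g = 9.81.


Darcy-Weisbach equation: h_f = f * (L/D) * V^2/(2g).
f * L/D = 0.0471 * 32/0.11 = 13.7018.
V^2/(2g) = 3.7^2 / (2*9.81) = 13.69 / 19.62 = 0.6978 m.
h_f = 13.7018 * 0.6978 = 9.561 m.

9.561


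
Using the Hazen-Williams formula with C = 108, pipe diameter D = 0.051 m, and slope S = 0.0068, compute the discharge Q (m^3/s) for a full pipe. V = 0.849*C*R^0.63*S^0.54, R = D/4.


For a full circular pipe, R = D/4 = 0.051/4 = 0.0127 m.
V = 0.849 * 108 * 0.0127^0.63 * 0.0068^0.54
  = 0.849 * 108 * 0.064043 * 0.067539
  = 0.3966 m/s.
Pipe area A = pi*D^2/4 = pi*0.051^2/4 = 0.002 m^2.
Q = A * V = 0.002 * 0.3966 = 0.0008 m^3/s.

0.0008


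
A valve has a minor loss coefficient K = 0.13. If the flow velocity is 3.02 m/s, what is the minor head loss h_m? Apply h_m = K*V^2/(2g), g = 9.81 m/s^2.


Minor loss formula: h_m = K * V^2/(2g).
V^2 = 3.02^2 = 9.1204.
V^2/(2g) = 9.1204 / 19.62 = 0.4649 m.
h_m = 0.13 * 0.4649 = 0.0604 m.

0.0604


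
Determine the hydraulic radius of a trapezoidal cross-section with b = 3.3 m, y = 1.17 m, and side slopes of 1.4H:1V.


For a trapezoidal section with side slope z:
A = (b + z*y)*y = (3.3 + 1.4*1.17)*1.17 = 5.777 m^2.
P = b + 2*y*sqrt(1 + z^2) = 3.3 + 2*1.17*sqrt(1 + 1.4^2) = 7.326 m.
R = A/P = 5.777 / 7.326 = 0.7886 m.

0.7886


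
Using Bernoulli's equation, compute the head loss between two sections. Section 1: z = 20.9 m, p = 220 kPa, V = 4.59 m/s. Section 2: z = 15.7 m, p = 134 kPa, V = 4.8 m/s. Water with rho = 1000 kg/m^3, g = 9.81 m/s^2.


Total head at each section: H = z + p/(rho*g) + V^2/(2g).
H1 = 20.9 + 220*1000/(1000*9.81) + 4.59^2/(2*9.81)
   = 20.9 + 22.426 + 1.0738
   = 44.4 m.
H2 = 15.7 + 134*1000/(1000*9.81) + 4.8^2/(2*9.81)
   = 15.7 + 13.66 + 1.1743
   = 30.534 m.
h_L = H1 - H2 = 44.4 - 30.534 = 13.866 m.

13.866


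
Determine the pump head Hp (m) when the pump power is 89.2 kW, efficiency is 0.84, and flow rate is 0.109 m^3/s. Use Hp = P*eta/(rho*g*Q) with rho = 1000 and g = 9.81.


Pump head formula: Hp = P * eta / (rho * g * Q).
Numerator: P * eta = 89.2 * 1000 * 0.84 = 74928.0 W.
Denominator: rho * g * Q = 1000 * 9.81 * 0.109 = 1069.29.
Hp = 74928.0 / 1069.29 = 70.07 m.

70.07


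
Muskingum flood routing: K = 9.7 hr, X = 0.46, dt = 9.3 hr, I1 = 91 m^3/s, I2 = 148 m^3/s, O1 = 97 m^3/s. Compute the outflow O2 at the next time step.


Muskingum coefficients:
denom = 2*K*(1-X) + dt = 2*9.7*(1-0.46) + 9.3 = 19.776.
C0 = (dt - 2*K*X)/denom = (9.3 - 2*9.7*0.46)/19.776 = 0.019.
C1 = (dt + 2*K*X)/denom = (9.3 + 2*9.7*0.46)/19.776 = 0.9215.
C2 = (2*K*(1-X) - dt)/denom = 0.0595.
O2 = C0*I2 + C1*I1 + C2*O1
   = 0.019*148 + 0.9215*91 + 0.0595*97
   = 92.44 m^3/s.

92.44


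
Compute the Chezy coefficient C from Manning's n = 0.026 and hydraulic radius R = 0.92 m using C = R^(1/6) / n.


The Chezy coefficient relates to Manning's n through C = R^(1/6) / n.
R^(1/6) = 0.92^(1/6) = 0.986199.
C = 0.986199 / 0.026 = 37.93 m^(1/2)/s.

37.93


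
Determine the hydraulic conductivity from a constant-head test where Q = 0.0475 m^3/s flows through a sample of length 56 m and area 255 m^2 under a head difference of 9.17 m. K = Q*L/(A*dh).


From K = Q*L / (A*dh):
Numerator: Q*L = 0.0475 * 56 = 2.66.
Denominator: A*dh = 255 * 9.17 = 2338.35.
K = 2.66 / 2338.35 = 0.001138 m/s.

0.001138


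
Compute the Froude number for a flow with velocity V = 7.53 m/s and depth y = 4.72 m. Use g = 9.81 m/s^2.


The Froude number is defined as Fr = V / sqrt(g*y).
g*y = 9.81 * 4.72 = 46.3032.
sqrt(g*y) = sqrt(46.3032) = 6.8046.
Fr = 7.53 / 6.8046 = 1.1066.

1.1066


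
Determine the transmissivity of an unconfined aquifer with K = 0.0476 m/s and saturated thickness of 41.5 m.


Transmissivity is defined as T = K * h.
T = 0.0476 * 41.5
  = 1.9754 m^2/s.

1.9754


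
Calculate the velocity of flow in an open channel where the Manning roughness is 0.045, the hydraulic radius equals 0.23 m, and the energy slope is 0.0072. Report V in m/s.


Manning's equation gives V = (1/n) * R^(2/3) * S^(1/2).
First, compute R^(2/3) = 0.23^(2/3) = 0.3754.
Next, S^(1/2) = 0.0072^(1/2) = 0.084853.
Then 1/n = 1/0.045 = 22.22.
V = 22.22 * 0.3754 * 0.084853 = 0.7078 m/s.

0.7078


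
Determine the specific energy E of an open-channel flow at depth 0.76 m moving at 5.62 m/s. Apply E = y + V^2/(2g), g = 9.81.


Specific energy E = y + V^2/(2g).
Velocity head = V^2/(2g) = 5.62^2 / (2*9.81) = 31.5844 / 19.62 = 1.6098 m.
E = 0.76 + 1.6098 = 2.3698 m.

2.3698


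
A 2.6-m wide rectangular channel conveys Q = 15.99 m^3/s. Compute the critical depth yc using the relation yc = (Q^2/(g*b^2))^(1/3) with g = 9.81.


Using yc = (Q^2 / (g * b^2))^(1/3):
Q^2 = 15.99^2 = 255.68.
g * b^2 = 9.81 * 2.6^2 = 9.81 * 6.76 = 66.32.
Q^2 / (g*b^2) = 255.68 / 66.32 = 3.8552.
yc = 3.8552^(1/3) = 1.5681 m.

1.5681


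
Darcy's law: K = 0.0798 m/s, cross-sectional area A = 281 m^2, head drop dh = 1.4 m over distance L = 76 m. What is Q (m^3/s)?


Darcy's law: Q = K * A * i, where i = dh/L.
Hydraulic gradient i = 1.4 / 76 = 0.018421.
Q = 0.0798 * 281 * 0.018421
  = 0.4131 m^3/s.

0.4131


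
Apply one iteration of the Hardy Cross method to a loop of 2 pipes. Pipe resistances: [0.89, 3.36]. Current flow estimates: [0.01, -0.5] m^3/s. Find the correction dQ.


Numerator terms (r*Q*|Q|): 0.89*0.01*|0.01| = 0.0001; 3.36*-0.5*|-0.5| = -0.84.
Sum of numerator = -0.8399.
Denominator terms (r*|Q|): 0.89*|0.01| = 0.0089; 3.36*|-0.5| = 1.68.
2 * sum of denominator = 2 * 1.6889 = 3.3778.
dQ = --0.8399 / 3.3778 = 0.2487 m^3/s.

0.2487


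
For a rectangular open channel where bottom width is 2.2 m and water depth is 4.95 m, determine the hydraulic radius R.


For a rectangular section:
Flow area A = b * y = 2.2 * 4.95 = 10.89 m^2.
Wetted perimeter P = b + 2y = 2.2 + 2*4.95 = 12.1 m.
Hydraulic radius R = A/P = 10.89 / 12.1 = 0.9 m.

0.9


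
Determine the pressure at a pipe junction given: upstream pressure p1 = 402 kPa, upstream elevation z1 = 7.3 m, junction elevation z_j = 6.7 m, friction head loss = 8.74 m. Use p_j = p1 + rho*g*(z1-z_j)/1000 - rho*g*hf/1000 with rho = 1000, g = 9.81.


Junction pressure: p_j = p1 + rho*g*(z1 - z_j)/1000 - rho*g*hf/1000.
Elevation term = 1000*9.81*(7.3 - 6.7)/1000 = 5.886 kPa.
Friction term = 1000*9.81*8.74/1000 = 85.739 kPa.
p_j = 402 + 5.886 - 85.739 = 322.15 kPa.

322.15


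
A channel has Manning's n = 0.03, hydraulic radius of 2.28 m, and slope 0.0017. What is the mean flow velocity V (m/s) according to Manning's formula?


Manning's equation gives V = (1/n) * R^(2/3) * S^(1/2).
First, compute R^(2/3) = 2.28^(2/3) = 1.7323.
Next, S^(1/2) = 0.0017^(1/2) = 0.041231.
Then 1/n = 1/0.03 = 33.33.
V = 33.33 * 1.7323 * 0.041231 = 2.3808 m/s.

2.3808


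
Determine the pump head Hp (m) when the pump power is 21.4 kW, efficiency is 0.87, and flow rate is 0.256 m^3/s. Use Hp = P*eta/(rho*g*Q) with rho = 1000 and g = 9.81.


Pump head formula: Hp = P * eta / (rho * g * Q).
Numerator: P * eta = 21.4 * 1000 * 0.87 = 18618.0 W.
Denominator: rho * g * Q = 1000 * 9.81 * 0.256 = 2511.36.
Hp = 18618.0 / 2511.36 = 7.41 m.

7.41


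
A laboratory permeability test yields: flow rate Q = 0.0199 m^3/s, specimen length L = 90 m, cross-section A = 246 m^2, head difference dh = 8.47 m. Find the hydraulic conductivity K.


From K = Q*L / (A*dh):
Numerator: Q*L = 0.0199 * 90 = 1.791.
Denominator: A*dh = 246 * 8.47 = 2083.62.
K = 1.791 / 2083.62 = 0.00086 m/s.

0.00086


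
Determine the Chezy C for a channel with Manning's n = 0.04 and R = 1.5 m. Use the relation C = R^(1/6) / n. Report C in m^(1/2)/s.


The Chezy coefficient relates to Manning's n through C = R^(1/6) / n.
R^(1/6) = 1.5^(1/6) = 1.069913.
C = 1.069913 / 0.04 = 26.75 m^(1/2)/s.

26.75


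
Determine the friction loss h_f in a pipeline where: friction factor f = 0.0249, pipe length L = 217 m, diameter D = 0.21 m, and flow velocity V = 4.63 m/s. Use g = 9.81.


Darcy-Weisbach equation: h_f = f * (L/D) * V^2/(2g).
f * L/D = 0.0249 * 217/0.21 = 25.73.
V^2/(2g) = 4.63^2 / (2*9.81) = 21.4369 / 19.62 = 1.0926 m.
h_f = 25.73 * 1.0926 = 28.113 m.

28.113


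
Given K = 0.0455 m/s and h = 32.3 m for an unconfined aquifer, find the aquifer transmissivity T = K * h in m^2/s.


Transmissivity is defined as T = K * h.
T = 0.0455 * 32.3
  = 1.4696 m^2/s.

1.4696


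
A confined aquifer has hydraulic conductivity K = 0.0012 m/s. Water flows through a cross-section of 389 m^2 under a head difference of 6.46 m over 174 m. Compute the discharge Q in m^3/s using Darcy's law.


Darcy's law: Q = K * A * i, where i = dh/L.
Hydraulic gradient i = 6.46 / 174 = 0.037126.
Q = 0.0012 * 389 * 0.037126
  = 0.0173 m^3/s.

0.0173


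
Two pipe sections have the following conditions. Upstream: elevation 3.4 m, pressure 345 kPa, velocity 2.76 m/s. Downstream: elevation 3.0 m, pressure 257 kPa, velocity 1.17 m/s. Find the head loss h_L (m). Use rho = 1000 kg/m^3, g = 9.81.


Total head at each section: H = z + p/(rho*g) + V^2/(2g).
H1 = 3.4 + 345*1000/(1000*9.81) + 2.76^2/(2*9.81)
   = 3.4 + 35.168 + 0.3883
   = 38.956 m.
H2 = 3.0 + 257*1000/(1000*9.81) + 1.17^2/(2*9.81)
   = 3.0 + 26.198 + 0.0698
   = 29.268 m.
h_L = H1 - H2 = 38.956 - 29.268 = 9.689 m.

9.689


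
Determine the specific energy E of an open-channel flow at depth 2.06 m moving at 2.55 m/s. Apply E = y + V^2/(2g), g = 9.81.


Specific energy E = y + V^2/(2g).
Velocity head = V^2/(2g) = 2.55^2 / (2*9.81) = 6.5025 / 19.62 = 0.3314 m.
E = 2.06 + 0.3314 = 2.3914 m.

2.3914


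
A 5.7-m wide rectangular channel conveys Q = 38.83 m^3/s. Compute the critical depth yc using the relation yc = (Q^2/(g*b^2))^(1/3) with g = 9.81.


Using yc = (Q^2 / (g * b^2))^(1/3):
Q^2 = 38.83^2 = 1507.77.
g * b^2 = 9.81 * 5.7^2 = 9.81 * 32.49 = 318.73.
Q^2 / (g*b^2) = 1507.77 / 318.73 = 4.7306.
yc = 4.7306^(1/3) = 1.6787 m.

1.6787


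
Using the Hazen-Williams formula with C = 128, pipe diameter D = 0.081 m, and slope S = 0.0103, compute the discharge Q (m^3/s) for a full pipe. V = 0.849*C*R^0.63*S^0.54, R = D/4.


For a full circular pipe, R = D/4 = 0.081/4 = 0.0203 m.
V = 0.849 * 128 * 0.0203^0.63 * 0.0103^0.54
  = 0.849 * 128 * 0.085713 * 0.084515
  = 0.7872 m/s.
Pipe area A = pi*D^2/4 = pi*0.081^2/4 = 0.0052 m^2.
Q = A * V = 0.0052 * 0.7872 = 0.0041 m^3/s.

0.0041


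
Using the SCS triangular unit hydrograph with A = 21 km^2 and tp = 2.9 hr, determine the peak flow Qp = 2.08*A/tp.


SCS formula: Qp = 2.08 * A / tp.
Qp = 2.08 * 21 / 2.9
   = 43.68 / 2.9
   = 15.06 m^3/s per cm.

15.06


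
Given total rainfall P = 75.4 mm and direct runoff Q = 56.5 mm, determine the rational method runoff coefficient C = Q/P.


The runoff coefficient C = runoff depth / rainfall depth.
C = 56.5 / 75.4
  = 0.7493.

0.7493


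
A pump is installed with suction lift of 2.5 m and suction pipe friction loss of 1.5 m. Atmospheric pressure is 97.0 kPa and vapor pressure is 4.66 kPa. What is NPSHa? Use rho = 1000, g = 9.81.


NPSHa = p_atm/(rho*g) - z_s - hf_s - p_vap/(rho*g).
p_atm/(rho*g) = 97.0*1000 / (1000*9.81) = 9.888 m.
p_vap/(rho*g) = 4.66*1000 / (1000*9.81) = 0.475 m.
NPSHa = 9.888 - 2.5 - 1.5 - 0.475
      = 5.41 m.

5.41


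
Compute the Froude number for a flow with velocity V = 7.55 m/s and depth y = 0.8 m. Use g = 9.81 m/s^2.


The Froude number is defined as Fr = V / sqrt(g*y).
g*y = 9.81 * 0.8 = 7.848.
sqrt(g*y) = sqrt(7.848) = 2.8014.
Fr = 7.55 / 2.8014 = 2.6951.

2.6951


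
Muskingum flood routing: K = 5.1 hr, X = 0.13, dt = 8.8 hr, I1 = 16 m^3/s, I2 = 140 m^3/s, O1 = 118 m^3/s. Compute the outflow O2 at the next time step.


Muskingum coefficients:
denom = 2*K*(1-X) + dt = 2*5.1*(1-0.13) + 8.8 = 17.674.
C0 = (dt - 2*K*X)/denom = (8.8 - 2*5.1*0.13)/17.674 = 0.4229.
C1 = (dt + 2*K*X)/denom = (8.8 + 2*5.1*0.13)/17.674 = 0.5729.
C2 = (2*K*(1-X) - dt)/denom = 0.0042.
O2 = C0*I2 + C1*I1 + C2*O1
   = 0.4229*140 + 0.5729*16 + 0.0042*118
   = 68.86 m^3/s.

68.86


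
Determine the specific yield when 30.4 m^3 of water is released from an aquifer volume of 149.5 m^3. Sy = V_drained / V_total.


Specific yield Sy = Volume drained / Total volume.
Sy = 30.4 / 149.5
   = 0.2033.

0.2033


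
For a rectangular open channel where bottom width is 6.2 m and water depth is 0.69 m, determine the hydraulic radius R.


For a rectangular section:
Flow area A = b * y = 6.2 * 0.69 = 4.28 m^2.
Wetted perimeter P = b + 2y = 6.2 + 2*0.69 = 7.58 m.
Hydraulic radius R = A/P = 4.28 / 7.58 = 0.5644 m.

0.5644


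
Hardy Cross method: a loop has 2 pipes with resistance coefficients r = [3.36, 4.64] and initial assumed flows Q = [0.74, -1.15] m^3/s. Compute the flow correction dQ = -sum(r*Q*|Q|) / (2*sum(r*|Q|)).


Numerator terms (r*Q*|Q|): 3.36*0.74*|0.74| = 1.8399; 4.64*-1.15*|-1.15| = -6.1364.
Sum of numerator = -4.2965.
Denominator terms (r*|Q|): 3.36*|0.74| = 2.4864; 4.64*|-1.15| = 5.336.
2 * sum of denominator = 2 * 7.8224 = 15.6448.
dQ = --4.2965 / 15.6448 = 0.2746 m^3/s.

0.2746


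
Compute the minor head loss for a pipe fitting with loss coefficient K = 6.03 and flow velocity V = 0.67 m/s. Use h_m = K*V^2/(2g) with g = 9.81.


Minor loss formula: h_m = K * V^2/(2g).
V^2 = 0.67^2 = 0.4489.
V^2/(2g) = 0.4489 / 19.62 = 0.0229 m.
h_m = 6.03 * 0.0229 = 0.138 m.

0.138


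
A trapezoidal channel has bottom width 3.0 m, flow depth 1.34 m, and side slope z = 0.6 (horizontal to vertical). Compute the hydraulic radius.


For a trapezoidal section with side slope z:
A = (b + z*y)*y = (3.0 + 0.6*1.34)*1.34 = 5.097 m^2.
P = b + 2*y*sqrt(1 + z^2) = 3.0 + 2*1.34*sqrt(1 + 0.6^2) = 6.125 m.
R = A/P = 5.097 / 6.125 = 0.8322 m.

0.8322


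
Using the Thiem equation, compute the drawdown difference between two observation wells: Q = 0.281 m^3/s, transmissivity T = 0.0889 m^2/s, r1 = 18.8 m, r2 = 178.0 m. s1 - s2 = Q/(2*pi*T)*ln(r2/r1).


Thiem equation: s1 - s2 = Q/(2*pi*T) * ln(r2/r1).
ln(r2/r1) = ln(178.0/18.8) = 2.2479.
Q/(2*pi*T) = 0.281 / (2*pi*0.0889) = 0.281 / 0.5586 = 0.5031.
s1 - s2 = 0.5031 * 2.2479 = 1.1309 m.

1.1309
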